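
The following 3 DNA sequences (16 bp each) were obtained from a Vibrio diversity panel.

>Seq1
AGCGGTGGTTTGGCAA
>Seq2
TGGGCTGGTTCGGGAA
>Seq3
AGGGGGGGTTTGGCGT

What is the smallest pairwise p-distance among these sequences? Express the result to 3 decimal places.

Pairwise Hamming distances:
  Seq1 vs Seq2: 5
  Seq1 vs Seq3: 4
  Seq2 vs Seq3: 7
The smallest is 4 mismatches, between Seq1 and Seq3; p = 4/16 = 0.250.

0.250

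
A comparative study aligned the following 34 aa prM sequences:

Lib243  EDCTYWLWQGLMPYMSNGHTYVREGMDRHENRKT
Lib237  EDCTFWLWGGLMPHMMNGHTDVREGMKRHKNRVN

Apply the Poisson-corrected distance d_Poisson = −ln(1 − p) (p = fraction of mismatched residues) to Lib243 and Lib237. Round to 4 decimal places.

0.3075

Mismatches occur at site 5 (Y/F), site 9 (Q/G), site 14 (Y/H), site 16 (S/M), site 21 (Y/D), site 27 (D/K), site 30 (E/K), site 33 (K/V), site 34 (T/N).
p = 9/34 = 0.264706.
d = −ln(1 − 0.264706) = −ln(0.735294) = 0.3075.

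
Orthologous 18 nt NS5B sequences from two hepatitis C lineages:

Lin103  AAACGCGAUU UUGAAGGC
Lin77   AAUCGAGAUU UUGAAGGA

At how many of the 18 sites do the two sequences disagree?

Differing sites — 3:A/U; 6:C/A; 18:C/A.
That gives 3 mismatches out of 18 aligned sites, so the Hamming distance is 3.

3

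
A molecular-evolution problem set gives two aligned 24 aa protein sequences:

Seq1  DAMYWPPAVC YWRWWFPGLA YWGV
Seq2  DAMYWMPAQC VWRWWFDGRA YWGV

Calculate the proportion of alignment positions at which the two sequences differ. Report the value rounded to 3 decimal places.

Differing sites — 6:P/M; 9:V/Q; 11:Y/V; 17:P/D; 19:L/R.
There are 5 differences over 24 sites, so p = 5/24 = 0.208.

0.208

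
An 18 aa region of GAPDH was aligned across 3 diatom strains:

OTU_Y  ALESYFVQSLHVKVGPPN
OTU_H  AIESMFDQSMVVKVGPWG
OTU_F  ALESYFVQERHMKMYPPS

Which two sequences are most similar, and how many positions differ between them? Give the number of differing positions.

Pairwise Hamming distances:
  OTU_Y vs OTU_H: 7
  OTU_Y vs OTU_F: 6
  OTU_H vs OTU_F: 11
The smallest is 6, between OTU_Y and OTU_F.

6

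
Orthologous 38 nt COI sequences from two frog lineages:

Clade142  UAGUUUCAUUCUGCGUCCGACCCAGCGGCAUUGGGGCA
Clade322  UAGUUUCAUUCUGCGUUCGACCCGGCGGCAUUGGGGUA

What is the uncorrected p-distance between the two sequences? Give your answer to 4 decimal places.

0.0789

Mismatches occur at site 17 (C↔U), site 24 (A↔G), site 37 (C↔U).
There are 3 differences over 38 sites, so p = 3/38 = 0.0789.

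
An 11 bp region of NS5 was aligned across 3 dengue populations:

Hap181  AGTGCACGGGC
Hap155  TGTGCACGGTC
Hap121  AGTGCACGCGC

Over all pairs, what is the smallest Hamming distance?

Pairwise Hamming distances:
  Hap181 vs Hap155: 2
  Hap181 vs Hap121: 1
  Hap155 vs Hap121: 3
The smallest is 1, between Hap181 and Hap121.

1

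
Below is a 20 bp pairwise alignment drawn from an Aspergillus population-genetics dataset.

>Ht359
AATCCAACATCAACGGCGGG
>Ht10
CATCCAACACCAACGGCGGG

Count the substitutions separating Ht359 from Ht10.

2

Differing sites — 1:A/C; 10:T/C.
That gives 2 mismatches out of 20 aligned sites, so the Hamming distance is 2.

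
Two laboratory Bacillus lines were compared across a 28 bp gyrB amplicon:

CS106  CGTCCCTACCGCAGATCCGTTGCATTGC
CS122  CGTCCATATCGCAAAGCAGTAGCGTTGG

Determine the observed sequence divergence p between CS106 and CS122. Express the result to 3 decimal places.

Differing sites — 6:C/A; 9:C/T; 14:G/A; 16:T/G; 18:C/A; 21:T/A; 24:A/G; 28:C/G.
There are 8 differences over 28 sites, so p = 8/28 = 0.286.

0.286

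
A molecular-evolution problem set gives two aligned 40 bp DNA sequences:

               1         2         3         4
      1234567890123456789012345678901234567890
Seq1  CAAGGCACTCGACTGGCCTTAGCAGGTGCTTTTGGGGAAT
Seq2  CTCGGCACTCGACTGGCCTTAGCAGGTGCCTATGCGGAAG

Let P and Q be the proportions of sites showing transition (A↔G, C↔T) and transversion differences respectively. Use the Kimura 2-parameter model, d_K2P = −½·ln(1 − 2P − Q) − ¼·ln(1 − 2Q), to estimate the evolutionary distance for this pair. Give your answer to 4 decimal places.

The sequences differ at positions 2 (A/T, transversion), 3 (A/C, transversion), 30 (T/C, transition), 32 (T/A, transversion), 35 (G/C, transversion), 40 (T/G, transversion).
Of the 6 differences, 1 transition and 5 transversions over 40 sites: P = 1/40 = 0.025000, Q = 5/40 = 0.125000.
d = −0.5·ln(0.825000) − 0.25·ln(0.750000) = −0.5·(-0.192372) − 0.25·(-0.287682) = 0.1681.

0.1681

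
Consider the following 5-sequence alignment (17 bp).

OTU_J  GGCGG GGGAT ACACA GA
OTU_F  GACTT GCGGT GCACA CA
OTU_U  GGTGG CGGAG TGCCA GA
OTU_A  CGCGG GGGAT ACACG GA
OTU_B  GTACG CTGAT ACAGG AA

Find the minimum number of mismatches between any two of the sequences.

2

Pairwise Hamming distances:
  OTU_J vs OTU_F: 7
  OTU_J vs OTU_U: 6
  OTU_J vs OTU_A: 2
  OTU_J vs OTU_B: 8
  OTU_F vs OTU_U: 12
  OTU_F vs OTU_A: 9
  OTU_F vs OTU_B: 11
  OTU_U vs OTU_A: 8
  OTU_U vs OTU_B: 11
  OTU_A vs OTU_B: 8
The smallest is 2, between OTU_J and OTU_A.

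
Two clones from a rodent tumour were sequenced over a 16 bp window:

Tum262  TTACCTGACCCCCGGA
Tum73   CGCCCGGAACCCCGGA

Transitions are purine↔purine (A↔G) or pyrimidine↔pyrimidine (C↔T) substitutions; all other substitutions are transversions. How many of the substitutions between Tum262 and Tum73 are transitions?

1

The sequences differ at positions 1 (T/C, transition), 2 (T/G, transversion), 3 (A/C, transversion), 6 (T/G, transversion), 9 (C/A, transversion).
Of the 5 differences, 1 transition and 4 transversions, so the answer is 1.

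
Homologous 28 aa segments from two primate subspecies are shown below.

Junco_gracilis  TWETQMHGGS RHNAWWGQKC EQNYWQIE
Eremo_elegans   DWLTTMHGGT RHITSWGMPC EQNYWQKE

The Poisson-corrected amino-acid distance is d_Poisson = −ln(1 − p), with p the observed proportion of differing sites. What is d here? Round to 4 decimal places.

0.4418

Differing sites — 1:T/D; 3:E/L; 5:Q/T; 10:S/T; 13:N/I; 14:A/T; 15:W/S; 18:Q/M; 19:K/P; 27:I/K.
p = 10/28 = 0.357143.
d = −ln(1 − 0.357143) = −ln(0.642857) = 0.4418.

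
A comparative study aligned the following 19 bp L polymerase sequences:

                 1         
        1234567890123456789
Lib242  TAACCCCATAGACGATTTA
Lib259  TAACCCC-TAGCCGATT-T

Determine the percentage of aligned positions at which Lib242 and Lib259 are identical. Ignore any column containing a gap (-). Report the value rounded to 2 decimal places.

88.24%

Excluding the 2 gap columns leaves 17 comparable sites.
Differing sites — 12:A/C; 19:A/T.
15 of the 17 comparable sites match, so the percent identity is 15/17 × 100 = 88.24%.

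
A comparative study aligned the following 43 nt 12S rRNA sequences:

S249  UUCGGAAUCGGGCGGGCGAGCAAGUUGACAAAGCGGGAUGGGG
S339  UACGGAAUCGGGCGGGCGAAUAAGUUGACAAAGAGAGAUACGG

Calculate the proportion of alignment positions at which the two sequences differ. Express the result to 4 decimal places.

0.1628

Mismatches occur at site 2 (U/A), site 20 (G/A), site 21 (C/U), site 34 (C/A), site 36 (G/A), site 40 (G/A), site 41 (G/C).
There are 7 differences over 43 sites, so p = 7/43 = 0.1628.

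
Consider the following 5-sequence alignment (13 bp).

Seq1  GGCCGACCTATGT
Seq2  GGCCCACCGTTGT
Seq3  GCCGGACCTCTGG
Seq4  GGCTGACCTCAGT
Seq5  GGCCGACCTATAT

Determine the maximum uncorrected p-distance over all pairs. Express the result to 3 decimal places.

Pairwise Hamming distances:
  Seq1 vs Seq2: 3
  Seq1 vs Seq3: 4
  Seq1 vs Seq4: 3
  Seq1 vs Seq5: 1
  Seq2 vs Seq3: 6
  Seq2 vs Seq4: 5
  Seq2 vs Seq5: 4
  Seq3 vs Seq4: 4
  Seq3 vs Seq5: 5
  Seq4 vs Seq5: 4
The largest is 6 mismatches, between Seq2 and Seq3; p = 6/13 = 0.462.

0.462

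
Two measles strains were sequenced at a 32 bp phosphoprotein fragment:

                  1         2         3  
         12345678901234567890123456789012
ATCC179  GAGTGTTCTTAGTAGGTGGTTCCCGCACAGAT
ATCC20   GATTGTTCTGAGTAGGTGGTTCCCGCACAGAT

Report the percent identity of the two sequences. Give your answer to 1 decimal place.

93.8%

Mismatches occur at site 3 (G→T), site 10 (T→G).
30 of the 32 sites match, so the percent identity is 30/32 × 100 = 93.8%.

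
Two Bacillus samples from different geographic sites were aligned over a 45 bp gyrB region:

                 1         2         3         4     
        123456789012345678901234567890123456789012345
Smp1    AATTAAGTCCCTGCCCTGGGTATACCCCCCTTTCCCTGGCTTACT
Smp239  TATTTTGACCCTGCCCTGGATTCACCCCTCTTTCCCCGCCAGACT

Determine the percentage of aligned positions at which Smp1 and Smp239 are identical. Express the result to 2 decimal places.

73.33%

Differing sites — 1:A/T; 5:A/T; 6:A/T; 8:T/A; 20:G/A; 22:A/T; 23:T/C; 29:C/T; 37:T/C; 39:G/C; 41:T/A; 42:T/G.
33 of the 45 sites match, so the percent identity is 33/45 × 100 = 73.33%.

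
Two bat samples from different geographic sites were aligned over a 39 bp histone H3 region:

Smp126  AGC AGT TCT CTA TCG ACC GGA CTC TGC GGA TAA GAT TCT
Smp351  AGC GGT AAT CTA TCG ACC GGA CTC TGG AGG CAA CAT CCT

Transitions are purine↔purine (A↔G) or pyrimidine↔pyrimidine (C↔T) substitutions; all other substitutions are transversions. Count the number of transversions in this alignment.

4

The sequences differ at positions 4 (A/G, transition), 7 (T/A, transversion), 8 (C/A, transversion), 27 (C/G, transversion), 28 (G/A, transition), 30 (A/G, transition), 31 (T/C, transition), 34 (G/C, transversion), 37 (T/C, transition).
Of the 9 differences, 5 transitions and 4 transversions, so the answer is 4.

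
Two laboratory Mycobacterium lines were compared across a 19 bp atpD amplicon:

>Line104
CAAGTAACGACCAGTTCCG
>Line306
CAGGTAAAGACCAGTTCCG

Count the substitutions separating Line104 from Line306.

Mismatches occur at site 3 (A↔G), site 8 (C↔A).
That gives 2 mismatches out of 19 aligned sites, so the Hamming distance is 2.

2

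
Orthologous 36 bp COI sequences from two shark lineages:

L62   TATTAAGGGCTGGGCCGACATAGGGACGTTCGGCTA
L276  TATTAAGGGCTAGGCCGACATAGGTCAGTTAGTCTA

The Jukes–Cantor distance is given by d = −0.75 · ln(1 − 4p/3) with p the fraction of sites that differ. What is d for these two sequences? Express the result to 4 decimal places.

Mismatches occur at site 12 (G/A), site 25 (G/T), site 26 (A/C), site 27 (C/A), site 31 (C/A), site 33 (G/T).
p = 6/36 = 0.166667.
d = −0.75 · ln(1 − (4/3)·0.166667) = −0.75 · ln(0.777777) = −0.75 · (-0.251315) = 0.1885.

0.1885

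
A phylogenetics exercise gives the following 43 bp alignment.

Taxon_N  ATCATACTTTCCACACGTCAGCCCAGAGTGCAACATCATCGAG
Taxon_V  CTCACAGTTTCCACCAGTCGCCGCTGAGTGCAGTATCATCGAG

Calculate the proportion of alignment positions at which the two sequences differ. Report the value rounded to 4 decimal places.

Mismatches occur at site 1 (A↔C), site 5 (T↔C), site 7 (C↔G), site 15 (A↔C), site 16 (C↔A), site 20 (A↔G), site 21 (G↔C), site 23 (C↔G), site 25 (A↔T), site 33 (A↔G), site 34 (C↔T).
There are 11 differences over 43 sites, so p = 11/43 = 0.2558.

0.2558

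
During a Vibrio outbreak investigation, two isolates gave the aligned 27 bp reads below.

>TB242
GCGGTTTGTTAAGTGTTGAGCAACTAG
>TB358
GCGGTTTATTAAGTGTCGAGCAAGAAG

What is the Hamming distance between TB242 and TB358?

4

Differing sites — 8:G/A; 17:T/C; 24:C/G; 25:T/A.
That gives 4 mismatches out of 27 aligned sites, so the Hamming distance is 4.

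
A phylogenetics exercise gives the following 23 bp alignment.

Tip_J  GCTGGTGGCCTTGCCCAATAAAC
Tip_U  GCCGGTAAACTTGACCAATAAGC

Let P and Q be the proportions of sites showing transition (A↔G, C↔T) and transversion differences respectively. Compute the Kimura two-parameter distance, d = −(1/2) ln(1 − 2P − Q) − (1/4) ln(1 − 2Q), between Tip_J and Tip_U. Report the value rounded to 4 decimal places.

Mismatches occur at site 3 (T↔C, transition), site 7 (G↔A, transition), site 8 (G↔A, transition), site 9 (C↔A, transversion), site 14 (C↔A, transversion), site 22 (A↔G, transition).
Of the 6 differences, 4 transitions and 2 transversions over 23 sites: P = 4/23 = 0.173913, Q = 2/23 = 0.086957.
d = −0.5·ln(0.565217) − 0.25·ln(0.826086) = −0.5·(-0.570546) − 0.25·(-0.191056) = 0.3330.

0.3330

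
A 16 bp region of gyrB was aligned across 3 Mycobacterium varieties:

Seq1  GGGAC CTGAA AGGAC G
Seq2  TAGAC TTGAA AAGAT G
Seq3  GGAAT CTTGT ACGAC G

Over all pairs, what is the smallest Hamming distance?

Pairwise Hamming distances:
  Seq1 vs Seq2: 5
  Seq1 vs Seq3: 6
  Seq2 vs Seq3: 10
The smallest is 5, between Seq1 and Seq2.

5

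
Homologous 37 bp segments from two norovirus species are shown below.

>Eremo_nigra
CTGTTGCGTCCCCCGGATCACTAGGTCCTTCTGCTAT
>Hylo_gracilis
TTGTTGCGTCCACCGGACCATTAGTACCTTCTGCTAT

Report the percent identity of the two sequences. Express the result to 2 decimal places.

83.78%

Mismatches occur at site 1 (C↔T), site 12 (C↔A), site 18 (T↔C), site 21 (C↔T), site 25 (G↔T), site 26 (T↔A).
31 of the 37 sites match, so the percent identity is 31/37 × 100 = 83.78%.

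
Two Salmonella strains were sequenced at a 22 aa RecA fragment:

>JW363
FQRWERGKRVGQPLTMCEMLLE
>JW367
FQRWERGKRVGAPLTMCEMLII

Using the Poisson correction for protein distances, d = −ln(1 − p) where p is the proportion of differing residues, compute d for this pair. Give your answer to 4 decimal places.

0.1466

Mismatches occur at site 12 (Q/A), site 21 (L/I), site 22 (E/I).
p = 3/22 = 0.136364.
d = −ln(1 − 0.136364) = −ln(0.863636) = 0.1466.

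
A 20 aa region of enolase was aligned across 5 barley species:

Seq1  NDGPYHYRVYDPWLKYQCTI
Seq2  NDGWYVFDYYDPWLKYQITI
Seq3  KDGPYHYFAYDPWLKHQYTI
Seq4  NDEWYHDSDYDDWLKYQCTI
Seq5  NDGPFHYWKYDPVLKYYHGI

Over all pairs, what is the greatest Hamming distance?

Pairwise Hamming distances:
  Seq1 vs Seq2: 6
  Seq1 vs Seq3: 5
  Seq1 vs Seq4: 6
  Seq1 vs Seq5: 7
  Seq2 vs Seq3: 8
  Seq2 vs Seq4: 7
  Seq2 vs Seq5: 10
  Seq3 vs Seq4: 9
  Seq3 vs Seq5: 9
  Seq4 vs Seq5: 11
The largest is 11, between Seq4 and Seq5.

11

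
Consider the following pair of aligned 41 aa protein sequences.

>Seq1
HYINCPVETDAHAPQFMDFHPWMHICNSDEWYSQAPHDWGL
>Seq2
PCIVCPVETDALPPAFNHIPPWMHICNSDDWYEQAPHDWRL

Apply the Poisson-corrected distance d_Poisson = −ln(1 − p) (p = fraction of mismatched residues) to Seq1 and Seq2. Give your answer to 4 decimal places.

Mismatches occur at site 1 (H→P), site 2 (Y→C), site 4 (N→V), site 12 (H→L), site 13 (A→P), site 15 (Q→A), site 17 (M→N), site 18 (D→H), site 19 (F→I), site 20 (H→P), site 30 (E→D), site 33 (S→E), site 40 (G→R).
p = 13/41 = 0.317073.
d = −ln(1 − 0.317073) = −ln(0.682927) = 0.3814.

0.3814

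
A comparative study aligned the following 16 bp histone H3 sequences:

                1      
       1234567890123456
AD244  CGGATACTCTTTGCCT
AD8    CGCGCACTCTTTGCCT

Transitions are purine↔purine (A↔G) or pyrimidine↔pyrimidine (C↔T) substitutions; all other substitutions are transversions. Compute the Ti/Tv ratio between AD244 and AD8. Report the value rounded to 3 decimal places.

2.000

The sequences differ at positions 3 (G/C, transversion), 4 (A/G, transition), 5 (T/C, transition).
Of the 3 differences, 2 transitions and 1 transversion, so Ti/Tv = 2/1 = 2.000.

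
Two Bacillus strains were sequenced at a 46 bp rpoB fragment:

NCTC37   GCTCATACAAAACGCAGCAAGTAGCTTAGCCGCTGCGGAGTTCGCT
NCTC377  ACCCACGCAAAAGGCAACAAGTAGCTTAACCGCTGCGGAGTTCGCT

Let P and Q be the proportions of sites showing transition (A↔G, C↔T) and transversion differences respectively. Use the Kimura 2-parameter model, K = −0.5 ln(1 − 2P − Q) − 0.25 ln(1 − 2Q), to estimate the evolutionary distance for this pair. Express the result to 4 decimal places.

The sequences differ at positions 1 (G/A, transition), 3 (T/C, transition), 6 (T/C, transition), 7 (A/G, transition), 13 (C/G, transversion), 17 (G/A, transition), 29 (G/A, transition).
Of the 7 differences, 6 transitions and 1 transversion over 46 sites: P = 6/46 = 0.130435, Q = 1/46 = 0.021739.
d = −0.5·ln(0.717391) − 0.25·ln(0.956522) = −0.5·(-0.332134) − 0.25·(-0.044451) = 0.1772.

0.1772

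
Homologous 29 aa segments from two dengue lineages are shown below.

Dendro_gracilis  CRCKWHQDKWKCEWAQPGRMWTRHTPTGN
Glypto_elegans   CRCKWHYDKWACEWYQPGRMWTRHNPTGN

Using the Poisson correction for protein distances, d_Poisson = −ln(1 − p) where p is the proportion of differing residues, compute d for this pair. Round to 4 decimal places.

Mismatches occur at site 7 (Q↔Y), site 11 (K↔A), site 15 (A↔Y), site 25 (T↔N).
p = 4/29 = 0.137931.
d = −ln(1 − 0.137931) = −ln(0.862069) = 0.1484.

0.1484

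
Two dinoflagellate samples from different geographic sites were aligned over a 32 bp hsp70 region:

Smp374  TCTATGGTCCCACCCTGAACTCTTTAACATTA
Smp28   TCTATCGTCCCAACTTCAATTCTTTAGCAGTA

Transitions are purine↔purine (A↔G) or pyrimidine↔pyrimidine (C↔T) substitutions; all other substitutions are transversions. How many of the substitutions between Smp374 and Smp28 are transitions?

Differing sites — 6:G/C (Tv); 13:C/A (Tv); 15:C/T (Ti); 17:G/C (Tv); 20:C/T (Ti); 27:A/G (Ti); 30:T/G (Tv).
Of the 7 differences, 3 transitions and 4 transversions, so the answer is 3.

3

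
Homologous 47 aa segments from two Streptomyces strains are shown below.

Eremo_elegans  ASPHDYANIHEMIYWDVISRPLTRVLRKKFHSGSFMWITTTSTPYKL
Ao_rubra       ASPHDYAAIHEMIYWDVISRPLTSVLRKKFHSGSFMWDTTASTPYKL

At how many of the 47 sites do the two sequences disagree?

4

Differing sites — 8:N/A; 24:R/S; 38:I/D; 41:T/A.
That gives 4 mismatches out of 47 aligned sites, so the Hamming distance is 4.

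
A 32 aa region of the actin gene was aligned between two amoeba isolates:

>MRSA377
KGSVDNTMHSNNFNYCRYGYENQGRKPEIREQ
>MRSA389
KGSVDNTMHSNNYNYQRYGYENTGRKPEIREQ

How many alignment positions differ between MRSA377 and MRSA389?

Mismatches occur at site 13 (F↔Y), site 16 (C↔Q), site 23 (Q↔T).
That gives 3 mismatches out of 32 aligned sites, so the Hamming distance is 3.

3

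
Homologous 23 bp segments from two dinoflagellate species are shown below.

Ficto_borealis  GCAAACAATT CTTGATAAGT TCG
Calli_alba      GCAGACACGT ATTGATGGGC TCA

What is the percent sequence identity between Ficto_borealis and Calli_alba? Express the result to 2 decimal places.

65.22%

The sequences differ at positions 4 (A/G), 8 (A/C), 9 (T/G), 11 (C/A), 17 (A/G), 18 (A/G), 20 (T/C), 23 (G/A).
15 of the 23 sites match, so the percent identity is 15/23 × 100 = 65.22%.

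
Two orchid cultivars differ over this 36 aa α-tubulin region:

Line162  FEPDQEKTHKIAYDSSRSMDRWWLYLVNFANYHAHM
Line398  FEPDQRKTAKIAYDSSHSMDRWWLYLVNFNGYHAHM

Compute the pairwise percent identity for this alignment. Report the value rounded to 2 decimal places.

86.11%

The sequences differ at positions 6 (E/R), 9 (H/A), 17 (R/H), 30 (A/N), 31 (N/G).
31 of the 36 sites match, so the percent identity is 31/36 × 100 = 86.11%.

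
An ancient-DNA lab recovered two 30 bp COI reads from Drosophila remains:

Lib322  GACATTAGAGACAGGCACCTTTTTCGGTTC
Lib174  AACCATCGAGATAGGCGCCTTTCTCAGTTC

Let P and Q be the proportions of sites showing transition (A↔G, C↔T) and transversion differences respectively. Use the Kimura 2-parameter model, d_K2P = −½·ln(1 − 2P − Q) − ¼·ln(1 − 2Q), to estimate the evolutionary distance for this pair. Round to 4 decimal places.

The sequences differ at positions 1 (G/A, transition), 4 (A/C, transversion), 5 (T/A, transversion), 7 (A/C, transversion), 12 (C/T, transition), 17 (A/G, transition), 23 (T/C, transition), 26 (G/A, transition).
Of the 8 differences, 5 transitions and 3 transversions over 30 sites: P = 5/30 = 0.166667, Q = 3/30 = 0.100000.
d = −0.5·ln(0.566666) − 0.25·ln(0.800000) = −0.5·(-0.567985) − 0.25·(-0.223144) = 0.3398.

0.3398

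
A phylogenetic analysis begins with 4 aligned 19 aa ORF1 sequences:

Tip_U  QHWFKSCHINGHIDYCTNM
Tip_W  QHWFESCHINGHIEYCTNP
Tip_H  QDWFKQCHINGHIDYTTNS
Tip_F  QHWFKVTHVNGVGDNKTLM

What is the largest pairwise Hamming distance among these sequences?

Pairwise Hamming distances:
  Tip_U vs Tip_W: 3
  Tip_U vs Tip_H: 4
  Tip_U vs Tip_F: 8
  Tip_W vs Tip_H: 6
  Tip_W vs Tip_F: 11
  Tip_H vs Tip_F: 10
The largest is 11, between Tip_W and Tip_F.

11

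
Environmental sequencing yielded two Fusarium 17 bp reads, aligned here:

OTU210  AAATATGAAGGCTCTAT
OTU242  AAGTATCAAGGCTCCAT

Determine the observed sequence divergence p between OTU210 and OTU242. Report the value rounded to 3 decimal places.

0.176

Differing sites — 3:A/G; 7:G/C; 15:T/C.
There are 3 differences over 17 sites, so p = 3/17 = 0.176.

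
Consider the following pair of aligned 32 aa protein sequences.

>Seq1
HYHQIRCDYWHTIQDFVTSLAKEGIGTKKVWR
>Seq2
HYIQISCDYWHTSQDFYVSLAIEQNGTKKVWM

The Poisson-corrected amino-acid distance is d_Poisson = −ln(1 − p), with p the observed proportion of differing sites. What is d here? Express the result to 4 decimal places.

0.3302

Differing sites — 3:H/I; 6:R/S; 13:I/S; 17:V/Y; 18:T/V; 22:K/I; 24:G/Q; 25:I/N; 32:R/M.
p = 9/32 = 0.281250.
d = −ln(1 − 0.281250) = −ln(0.718750) = 0.3302.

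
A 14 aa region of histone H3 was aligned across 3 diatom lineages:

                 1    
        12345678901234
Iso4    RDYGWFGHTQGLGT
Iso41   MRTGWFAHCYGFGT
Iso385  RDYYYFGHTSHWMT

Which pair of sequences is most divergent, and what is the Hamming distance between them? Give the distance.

Pairwise Hamming distances:
  Iso4 vs Iso41: 7
  Iso4 vs Iso385: 6
  Iso41 vs Iso385: 11
The largest is 11, between Iso41 and Iso385.

11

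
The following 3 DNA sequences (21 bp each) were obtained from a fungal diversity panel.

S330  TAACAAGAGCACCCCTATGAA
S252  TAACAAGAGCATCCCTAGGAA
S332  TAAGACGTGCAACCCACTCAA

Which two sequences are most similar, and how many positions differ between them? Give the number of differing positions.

Pairwise Hamming distances:
  S330 vs S252: 2
  S330 vs S332: 7
  S252 vs S332: 8
The smallest is 2, between S330 and S252.

2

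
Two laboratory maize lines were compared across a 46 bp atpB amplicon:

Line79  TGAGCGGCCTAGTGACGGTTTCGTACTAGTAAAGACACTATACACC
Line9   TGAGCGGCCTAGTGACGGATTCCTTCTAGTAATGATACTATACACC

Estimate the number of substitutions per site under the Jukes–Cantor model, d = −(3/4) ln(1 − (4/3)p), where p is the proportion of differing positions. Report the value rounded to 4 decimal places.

The sequences differ at positions 19 (T/A), 23 (G/C), 25 (A/T), 33 (A/T), 36 (C/T).
p = 5/46 = 0.108696.
d = −0.75 · ln(1 − (4/3)·0.108696) = −0.75 · ln(0.855072) = −0.75 · (-0.156570) = 0.1174.

0.1174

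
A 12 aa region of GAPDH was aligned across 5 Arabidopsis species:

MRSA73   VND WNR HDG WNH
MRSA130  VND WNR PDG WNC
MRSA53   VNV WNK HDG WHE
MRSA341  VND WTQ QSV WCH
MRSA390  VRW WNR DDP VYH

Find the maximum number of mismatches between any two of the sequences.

9

Pairwise Hamming distances:
  MRSA73 vs MRSA130: 2
  MRSA73 vs MRSA53: 4
  MRSA73 vs MRSA341: 6
  MRSA73 vs MRSA390: 6
  MRSA130 vs MRSA53: 5
  MRSA130 vs MRSA341: 7
  MRSA130 vs MRSA390: 7
  MRSA53 vs MRSA341: 8
  MRSA53 vs MRSA390: 8
  MRSA341 vs MRSA390: 9
The largest is 9, between MRSA341 and MRSA390.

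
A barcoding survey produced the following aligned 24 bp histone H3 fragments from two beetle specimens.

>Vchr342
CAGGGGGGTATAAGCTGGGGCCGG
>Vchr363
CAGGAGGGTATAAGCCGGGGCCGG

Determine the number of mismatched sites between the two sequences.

2

Differing sites — 5:G/A; 16:T/C.
That gives 2 mismatches out of 24 aligned sites, so the Hamming distance is 2.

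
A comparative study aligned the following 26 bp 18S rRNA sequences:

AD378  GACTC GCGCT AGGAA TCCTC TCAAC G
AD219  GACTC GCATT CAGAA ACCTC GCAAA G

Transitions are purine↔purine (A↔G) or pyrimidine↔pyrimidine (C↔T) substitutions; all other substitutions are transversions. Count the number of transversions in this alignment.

4

Mismatches occur at site 8 (G/A, transition), site 9 (C/T, transition), site 11 (A/C, transversion), site 12 (G/A, transition), site 16 (T/A, transversion), site 21 (T/G, transversion), site 25 (C/A, transversion).
Of the 7 differences, 3 transitions and 4 transversions, so the answer is 4.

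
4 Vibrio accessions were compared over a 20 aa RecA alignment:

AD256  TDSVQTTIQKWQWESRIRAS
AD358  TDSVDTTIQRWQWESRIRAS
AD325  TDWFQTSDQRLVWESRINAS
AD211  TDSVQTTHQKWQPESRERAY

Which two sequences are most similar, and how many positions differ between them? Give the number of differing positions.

2

Pairwise Hamming distances:
  AD256 vs AD358: 2
  AD256 vs AD325: 8
  AD256 vs AD211: 4
  AD358 vs AD325: 8
  AD358 vs AD211: 6
  AD325 vs AD211: 11
The smallest is 2, between AD256 and AD358.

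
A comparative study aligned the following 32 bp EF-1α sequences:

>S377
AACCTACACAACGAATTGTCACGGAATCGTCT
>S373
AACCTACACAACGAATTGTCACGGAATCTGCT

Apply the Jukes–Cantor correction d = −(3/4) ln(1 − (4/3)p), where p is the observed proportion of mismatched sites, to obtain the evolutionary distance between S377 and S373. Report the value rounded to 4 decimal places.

Mismatches occur at site 29 (G↔T), site 30 (T↔G).
p = 2/32 = 0.062500.
d = −0.75 · ln(1 − (4/3)·0.062500) = −0.75 · ln(0.916667) = −0.75 · (-0.087011) = 0.0653.

0.0653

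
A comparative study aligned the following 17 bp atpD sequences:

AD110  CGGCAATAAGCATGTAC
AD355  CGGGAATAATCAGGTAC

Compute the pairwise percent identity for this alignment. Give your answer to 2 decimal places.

82.35%

Mismatches occur at site 4 (C/G), site 10 (G/T), site 13 (T/G).
14 of the 17 sites match, so the percent identity is 14/17 × 100 = 82.35%.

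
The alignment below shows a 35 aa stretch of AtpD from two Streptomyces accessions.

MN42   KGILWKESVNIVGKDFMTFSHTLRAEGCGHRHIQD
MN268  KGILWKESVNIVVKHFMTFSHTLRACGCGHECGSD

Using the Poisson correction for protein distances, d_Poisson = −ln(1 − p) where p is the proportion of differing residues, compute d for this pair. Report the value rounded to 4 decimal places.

0.2231

Mismatches occur at site 13 (G/V), site 15 (D/H), site 26 (E/C), site 31 (R/E), site 32 (H/C), site 33 (I/G), site 34 (Q/S).
p = 7/35 = 0.200000.
d = −ln(1 − 0.200000) = −ln(0.800000) = 0.2231.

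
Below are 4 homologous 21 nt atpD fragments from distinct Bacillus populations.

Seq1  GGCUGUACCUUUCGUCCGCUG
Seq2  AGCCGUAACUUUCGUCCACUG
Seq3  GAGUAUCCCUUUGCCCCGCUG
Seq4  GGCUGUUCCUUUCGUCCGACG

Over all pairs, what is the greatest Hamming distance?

11

Pairwise Hamming distances:
  Seq1 vs Seq2: 4
  Seq1 vs Seq3: 7
  Seq1 vs Seq4: 3
  Seq2 vs Seq3: 11
  Seq2 vs Seq4: 7
  Seq3 vs Seq4: 9
The largest is 11, between Seq2 and Seq3.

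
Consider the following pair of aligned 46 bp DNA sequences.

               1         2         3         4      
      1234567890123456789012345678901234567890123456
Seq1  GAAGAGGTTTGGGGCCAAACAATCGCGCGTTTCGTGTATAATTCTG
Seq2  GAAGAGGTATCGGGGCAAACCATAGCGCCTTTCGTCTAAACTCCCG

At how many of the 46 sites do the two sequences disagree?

11

The sequences differ at positions 9 (T/A), 11 (G/C), 15 (C/G), 21 (A/C), 24 (C/A), 29 (G/C), 36 (G/C), 39 (T/A), 41 (A/C), 43 (T/C), 45 (T/C).
That gives 11 mismatches out of 46 aligned sites, so the Hamming distance is 11.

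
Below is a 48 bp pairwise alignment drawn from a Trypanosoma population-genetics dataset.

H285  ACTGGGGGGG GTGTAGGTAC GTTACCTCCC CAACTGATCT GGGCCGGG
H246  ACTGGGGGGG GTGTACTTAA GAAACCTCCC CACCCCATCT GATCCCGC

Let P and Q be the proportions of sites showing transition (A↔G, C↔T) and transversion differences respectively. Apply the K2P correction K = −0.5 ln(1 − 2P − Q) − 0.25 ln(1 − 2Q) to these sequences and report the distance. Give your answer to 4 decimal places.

The sequences differ at positions 16 (G/C, transversion), 17 (G/T, transversion), 20 (C/A, transversion), 22 (T/A, transversion), 23 (T/A, transversion), 33 (A/C, transversion), 35 (T/C, transition), 36 (G/C, transversion), 42 (G/A, transition), 43 (G/T, transversion), 46 (G/C, transversion), 48 (G/C, transversion).
Of the 12 differences, 2 transitions and 10 transversions over 48 sites: P = 2/48 = 0.041667, Q = 10/48 = 0.208333.
d = −0.5·ln(0.708333) − 0.25·ln(0.583334) = −0.5·(-0.344841) − 0.25·(-0.538995) = 0.3072.

0.3072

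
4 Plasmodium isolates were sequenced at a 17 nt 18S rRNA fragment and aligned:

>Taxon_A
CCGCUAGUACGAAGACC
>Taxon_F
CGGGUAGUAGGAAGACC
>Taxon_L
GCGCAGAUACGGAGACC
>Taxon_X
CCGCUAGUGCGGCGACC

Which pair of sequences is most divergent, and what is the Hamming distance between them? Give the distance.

8

Pairwise Hamming distances:
  Taxon_A vs Taxon_F: 3
  Taxon_A vs Taxon_L: 5
  Taxon_A vs Taxon_X: 3
  Taxon_F vs Taxon_L: 8
  Taxon_F vs Taxon_X: 6
  Taxon_L vs Taxon_X: 6
The largest is 8, between Taxon_F and Taxon_L.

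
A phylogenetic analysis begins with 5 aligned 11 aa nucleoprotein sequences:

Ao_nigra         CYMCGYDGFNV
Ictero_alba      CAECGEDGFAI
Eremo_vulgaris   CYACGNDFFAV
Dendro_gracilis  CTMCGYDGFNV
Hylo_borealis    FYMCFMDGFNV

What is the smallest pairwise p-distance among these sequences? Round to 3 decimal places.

Pairwise Hamming distances:
  Ao_nigra vs Ictero_alba: 5
  Ao_nigra vs Eremo_vulgaris: 4
  Ao_nigra vs Dendro_gracilis: 1
  Ao_nigra vs Hylo_borealis: 3
  Ictero_alba vs Eremo_vulgaris: 5
  Ictero_alba vs Dendro_gracilis: 5
  Ictero_alba vs Hylo_borealis: 7
  Eremo_vulgaris vs Dendro_gracilis: 5
  Eremo_vulgaris vs Hylo_borealis: 6
  Dendro_gracilis vs Hylo_borealis: 4
The smallest is 1 mismatch, between Ao_nigra and Dendro_gracilis; p = 1/11 = 0.091.

0.091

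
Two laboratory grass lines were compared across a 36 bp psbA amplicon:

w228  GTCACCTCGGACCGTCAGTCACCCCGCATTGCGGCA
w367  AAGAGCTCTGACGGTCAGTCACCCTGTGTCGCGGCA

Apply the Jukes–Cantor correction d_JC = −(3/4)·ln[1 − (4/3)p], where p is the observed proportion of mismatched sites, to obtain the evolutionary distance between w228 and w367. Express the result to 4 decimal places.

0.3470

Mismatches occur at site 1 (G↔A), site 2 (T↔A), site 3 (C↔G), site 5 (C↔G), site 9 (G↔T), site 13 (C↔G), site 25 (C↔T), site 27 (C↔T), site 28 (A↔G), site 30 (T↔C).
p = 10/36 = 0.277778.
d = −0.75 · ln(1 − (4/3)·0.277778) = −0.75 · ln(0.629629) = −0.75 · (-0.462625) = 0.3470.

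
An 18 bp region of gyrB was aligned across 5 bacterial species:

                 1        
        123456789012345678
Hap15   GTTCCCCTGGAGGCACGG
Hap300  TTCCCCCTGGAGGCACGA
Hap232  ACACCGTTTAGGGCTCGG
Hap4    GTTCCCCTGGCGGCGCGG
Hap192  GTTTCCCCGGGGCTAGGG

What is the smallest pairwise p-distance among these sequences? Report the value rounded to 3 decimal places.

0.111

Pairwise Hamming distances:
  Hap15 vs Hap300: 3
  Hap15 vs Hap232: 9
  Hap15 vs Hap4: 2
  Hap15 vs Hap192: 6
  Hap300 vs Hap232: 10
  Hap300 vs Hap4: 5
  Hap300 vs Hap192: 9
  Hap232 vs Hap4: 9
  Hap232 vs Hap192: 13
  Hap4 vs Hap192: 7
The smallest is 2 mismatches, between Hap15 and Hap4; p = 2/18 = 0.111.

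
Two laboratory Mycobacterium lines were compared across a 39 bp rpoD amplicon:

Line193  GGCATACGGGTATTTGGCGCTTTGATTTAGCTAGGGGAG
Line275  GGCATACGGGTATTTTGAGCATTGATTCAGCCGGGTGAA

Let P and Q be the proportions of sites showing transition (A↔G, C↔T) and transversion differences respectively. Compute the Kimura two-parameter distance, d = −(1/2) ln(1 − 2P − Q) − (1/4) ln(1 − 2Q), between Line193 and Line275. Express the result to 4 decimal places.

0.2413

Mismatches occur at site 16 (G/T, transversion), site 18 (C/A, transversion), site 21 (T/A, transversion), site 28 (T/C, transition), site 32 (T/C, transition), site 33 (A/G, transition), site 36 (G/T, transversion), site 39 (G/A, transition).
Of the 8 differences, 4 transitions and 4 transversions over 39 sites: P = 4/39 = 0.102564, Q = 4/39 = 0.102564.
d = −0.5·ln(0.692308) − 0.25·ln(0.794872) = −0.5·(-0.367724) − 0.25·(-0.229574) = 0.2413.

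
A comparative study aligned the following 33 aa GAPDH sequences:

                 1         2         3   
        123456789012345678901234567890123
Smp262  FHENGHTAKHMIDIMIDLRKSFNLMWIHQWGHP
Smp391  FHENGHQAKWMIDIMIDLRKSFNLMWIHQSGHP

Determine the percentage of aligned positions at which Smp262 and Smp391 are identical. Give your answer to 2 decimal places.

90.91%

The sequences differ at positions 7 (T/Q), 10 (H/W), 30 (W/S).
30 of the 33 sites match, so the percent identity is 30/33 × 100 = 90.91%.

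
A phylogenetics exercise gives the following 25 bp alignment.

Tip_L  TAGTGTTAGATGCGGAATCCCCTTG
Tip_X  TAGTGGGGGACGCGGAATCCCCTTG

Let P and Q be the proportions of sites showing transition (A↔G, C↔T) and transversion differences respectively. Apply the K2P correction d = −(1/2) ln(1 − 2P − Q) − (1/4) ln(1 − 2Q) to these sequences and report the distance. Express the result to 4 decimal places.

0.1808

The sequences differ at positions 6 (T/G, transversion), 7 (T/G, transversion), 8 (A/G, transition), 11 (T/C, transition).
Of the 4 differences, 2 transitions and 2 transversions over 25 sites: P = 2/25 = 0.080000, Q = 2/25 = 0.080000.
d = −0.5·ln(0.760000) − 0.25·ln(0.840000) = −0.5·(-0.274437) − 0.25·(-0.174353) = 0.1808.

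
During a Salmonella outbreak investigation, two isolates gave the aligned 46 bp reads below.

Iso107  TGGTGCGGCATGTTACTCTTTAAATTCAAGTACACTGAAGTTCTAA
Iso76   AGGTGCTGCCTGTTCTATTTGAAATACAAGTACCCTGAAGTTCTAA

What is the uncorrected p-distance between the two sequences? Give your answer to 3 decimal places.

Differing sites — 1:T/A; 7:G/T; 10:A/C; 15:A/C; 16:C/T; 17:T/A; 18:C/T; 21:T/G; 26:T/A; 34:A/C.
There are 10 differences over 46 sites, so p = 10/46 = 0.217.

0.217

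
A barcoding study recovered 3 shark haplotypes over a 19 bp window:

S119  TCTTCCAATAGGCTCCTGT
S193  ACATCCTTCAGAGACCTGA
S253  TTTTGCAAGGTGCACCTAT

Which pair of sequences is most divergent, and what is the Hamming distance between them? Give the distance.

13

Pairwise Hamming distances:
  S119 vs S193: 9
  S119 vs S253: 7
  S193 vs S253: 13
The largest is 13, between S193 and S253.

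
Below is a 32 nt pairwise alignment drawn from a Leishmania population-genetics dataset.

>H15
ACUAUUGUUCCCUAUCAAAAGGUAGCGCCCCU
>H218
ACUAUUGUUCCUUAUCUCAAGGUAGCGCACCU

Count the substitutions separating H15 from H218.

Differing sites — 12:C/U; 17:A/U; 18:A/C; 29:C/A.
That gives 4 mismatches out of 32 aligned sites, so the Hamming distance is 4.

4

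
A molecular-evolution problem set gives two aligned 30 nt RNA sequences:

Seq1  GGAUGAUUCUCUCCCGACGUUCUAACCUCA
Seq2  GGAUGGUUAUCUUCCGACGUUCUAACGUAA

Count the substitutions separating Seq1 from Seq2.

Differing sites — 6:A/G; 9:C/A; 13:C/U; 27:C/G; 29:C/A.
That gives 5 mismatches out of 30 aligned sites, so the Hamming distance is 5.

5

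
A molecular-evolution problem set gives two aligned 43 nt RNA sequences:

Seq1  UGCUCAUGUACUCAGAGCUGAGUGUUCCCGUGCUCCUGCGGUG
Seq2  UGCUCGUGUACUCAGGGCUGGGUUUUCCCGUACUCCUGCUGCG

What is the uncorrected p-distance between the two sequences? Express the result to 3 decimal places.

0.163

The sequences differ at positions 6 (A/G), 16 (A/G), 21 (A/G), 24 (G/U), 32 (G/A), 40 (G/U), 42 (U/C).
There are 7 differences over 43 sites, so p = 7/43 = 0.163.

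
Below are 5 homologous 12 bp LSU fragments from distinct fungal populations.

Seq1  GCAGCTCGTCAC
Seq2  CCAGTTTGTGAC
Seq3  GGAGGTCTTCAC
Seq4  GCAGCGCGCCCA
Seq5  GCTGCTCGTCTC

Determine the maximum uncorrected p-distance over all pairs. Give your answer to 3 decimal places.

Pairwise Hamming distances:
  Seq1 vs Seq2: 4
  Seq1 vs Seq3: 3
  Seq1 vs Seq4: 4
  Seq1 vs Seq5: 2
  Seq2 vs Seq3: 6
  Seq2 vs Seq4: 8
  Seq2 vs Seq5: 6
  Seq3 vs Seq4: 7
  Seq3 vs Seq5: 5
  Seq4 vs Seq5: 5
The largest is 8 mismatches, between Seq2 and Seq4; p = 8/12 = 0.667.

0.667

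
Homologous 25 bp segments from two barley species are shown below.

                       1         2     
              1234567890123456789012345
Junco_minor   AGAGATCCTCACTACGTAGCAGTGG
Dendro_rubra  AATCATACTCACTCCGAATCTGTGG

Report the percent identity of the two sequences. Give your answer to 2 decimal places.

The sequences differ at positions 2 (G/A), 3 (A/T), 4 (G/C), 7 (C/A), 14 (A/C), 17 (T/A), 19 (G/T), 21 (A/T).
17 of the 25 sites match, so the percent identity is 17/25 × 100 = 68.00%.

68.00%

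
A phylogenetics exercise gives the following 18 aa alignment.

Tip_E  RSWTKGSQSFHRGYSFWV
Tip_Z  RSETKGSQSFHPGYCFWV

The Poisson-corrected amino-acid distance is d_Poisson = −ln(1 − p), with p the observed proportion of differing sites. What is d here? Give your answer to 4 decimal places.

0.1823

Differing sites — 3:W/E; 12:R/P; 15:S/C.
p = 3/18 = 0.166667.
d = −ln(1 − 0.166667) = −ln(0.833333) = 0.1823.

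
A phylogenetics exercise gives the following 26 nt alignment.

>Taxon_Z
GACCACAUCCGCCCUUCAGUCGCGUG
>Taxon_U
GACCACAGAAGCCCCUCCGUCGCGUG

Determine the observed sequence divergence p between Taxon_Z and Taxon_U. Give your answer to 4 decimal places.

0.1923

The sequences differ at positions 8 (U/G), 9 (C/A), 10 (C/A), 15 (U/C), 18 (A/C).
There are 5 differences over 26 sites, so p = 5/26 = 0.1923.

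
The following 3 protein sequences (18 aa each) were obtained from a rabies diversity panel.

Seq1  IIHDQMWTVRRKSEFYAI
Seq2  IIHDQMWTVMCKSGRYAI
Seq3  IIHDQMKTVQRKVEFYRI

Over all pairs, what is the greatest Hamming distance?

7

Pairwise Hamming distances:
  Seq1 vs Seq2: 4
  Seq1 vs Seq3: 4
  Seq2 vs Seq3: 7
The largest is 7, between Seq2 and Seq3.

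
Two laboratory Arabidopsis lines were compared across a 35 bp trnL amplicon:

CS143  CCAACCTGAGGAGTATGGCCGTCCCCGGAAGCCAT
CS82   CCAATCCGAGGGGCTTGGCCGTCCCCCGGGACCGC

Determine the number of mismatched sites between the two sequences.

11

The sequences differ at positions 5 (C/T), 7 (T/C), 12 (A/G), 14 (T/C), 15 (A/T), 27 (G/C), 29 (A/G), 30 (A/G), 31 (G/A), 34 (A/G), 35 (T/C).
That gives 11 mismatches out of 35 aligned sites, so the Hamming distance is 11.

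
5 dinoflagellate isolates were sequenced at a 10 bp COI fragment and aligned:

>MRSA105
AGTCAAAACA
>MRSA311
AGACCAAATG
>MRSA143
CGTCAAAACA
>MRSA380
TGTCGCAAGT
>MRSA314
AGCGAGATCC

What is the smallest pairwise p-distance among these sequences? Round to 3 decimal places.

Pairwise Hamming distances:
  MRSA105 vs MRSA311: 4
  MRSA105 vs MRSA143: 1
  MRSA105 vs MRSA380: 5
  MRSA105 vs MRSA314: 5
  MRSA311 vs MRSA143: 5
  MRSA311 vs MRSA380: 6
  MRSA311 vs MRSA314: 7
  MRSA143 vs MRSA380: 5
  MRSA143 vs MRSA314: 6
  MRSA380 vs MRSA314: 8
The smallest is 1 mismatch, between MRSA105 and MRSA143; p = 1/10 = 0.100.

0.100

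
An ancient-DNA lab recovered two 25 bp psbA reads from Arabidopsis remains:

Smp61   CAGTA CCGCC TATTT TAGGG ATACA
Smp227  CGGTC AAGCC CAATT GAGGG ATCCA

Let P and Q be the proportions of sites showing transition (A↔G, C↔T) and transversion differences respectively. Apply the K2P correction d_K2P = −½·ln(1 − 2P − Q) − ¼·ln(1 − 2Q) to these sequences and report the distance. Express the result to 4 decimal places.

0.4189

The sequences differ at positions 2 (A/G, transition), 5 (A/C, transversion), 6 (C/A, transversion), 7 (C/A, transversion), 11 (T/C, transition), 13 (T/A, transversion), 16 (T/G, transversion), 23 (A/C, transversion).
Of the 8 differences, 2 transitions and 6 transversions over 25 sites: P = 2/25 = 0.080000, Q = 6/25 = 0.240000.
d = −0.5·ln(0.600000) − 0.25·ln(0.520000) = −0.5·(-0.510826) − 0.25·(-0.653926) = 0.4189.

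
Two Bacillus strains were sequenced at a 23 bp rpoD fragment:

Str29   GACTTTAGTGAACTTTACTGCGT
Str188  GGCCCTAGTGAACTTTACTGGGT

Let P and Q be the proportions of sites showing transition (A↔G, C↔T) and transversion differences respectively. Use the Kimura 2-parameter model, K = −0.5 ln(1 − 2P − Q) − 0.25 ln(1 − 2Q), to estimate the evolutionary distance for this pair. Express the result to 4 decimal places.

0.2042

The sequences differ at positions 2 (A/G, transition), 4 (T/C, transition), 5 (T/C, transition), 21 (C/G, transversion).
Of the 4 differences, 3 transitions and 1 transversion over 23 sites: P = 3/23 = 0.130435, Q = 1/23 = 0.043478.
d = −0.5·ln(0.695652) − 0.25·ln(0.913044) = −0.5·(-0.362906) − 0.25·(-0.090971) = 0.2042.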